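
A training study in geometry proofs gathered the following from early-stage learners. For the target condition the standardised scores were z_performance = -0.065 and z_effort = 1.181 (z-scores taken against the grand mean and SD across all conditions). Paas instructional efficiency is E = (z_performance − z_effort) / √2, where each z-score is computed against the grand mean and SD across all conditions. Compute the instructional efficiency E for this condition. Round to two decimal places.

z_P − z_E = -0.065 − 1.181 = -1.2460.
E = -1.2460 / √2 = -1.2460 / 1.41421 = -0.8811 ≈ -0.88.

-0.88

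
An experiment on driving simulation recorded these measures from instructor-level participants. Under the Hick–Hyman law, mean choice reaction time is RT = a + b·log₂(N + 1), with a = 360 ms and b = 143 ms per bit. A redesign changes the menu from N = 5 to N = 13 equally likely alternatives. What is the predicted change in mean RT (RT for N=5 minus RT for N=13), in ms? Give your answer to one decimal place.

RT(5) = 360 + 143·log₂(6) = 360 + 143·2.5850 = 729.6550 ms.
RT(13) = 360 + 143·log₂(14) = 360 + 143·3.8074 = 904.4582 ms.
Difference = 729.6550 − 904.4582 = -174.8032 ≈ -174.8 ms.

-174.8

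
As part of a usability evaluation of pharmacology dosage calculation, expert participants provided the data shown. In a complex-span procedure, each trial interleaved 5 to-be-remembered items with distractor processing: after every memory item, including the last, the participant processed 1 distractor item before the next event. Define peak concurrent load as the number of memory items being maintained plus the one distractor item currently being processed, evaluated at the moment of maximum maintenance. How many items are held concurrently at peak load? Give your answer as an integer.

6

Maintenance is greatest during the distractor(s) after memory item 5: all 5 memory items are being held.
One distractor item is concurrently being processed.
Peak concurrent load = 5 + 1 = 6 items.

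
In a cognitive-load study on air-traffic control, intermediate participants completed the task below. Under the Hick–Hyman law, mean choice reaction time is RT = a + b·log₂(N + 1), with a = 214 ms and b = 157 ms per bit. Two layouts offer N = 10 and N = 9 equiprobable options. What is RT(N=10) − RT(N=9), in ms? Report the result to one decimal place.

RT(10) = 214 + 157·log₂(11) = 214 + 157·3.4594 = 757.1258 ms.
RT(9) = 214 + 157·log₂(10) = 214 + 157·3.3219 = 735.5383 ms.
Difference = 757.1258 − 735.5383 = 21.5875 ≈ 21.6 ms.

21.6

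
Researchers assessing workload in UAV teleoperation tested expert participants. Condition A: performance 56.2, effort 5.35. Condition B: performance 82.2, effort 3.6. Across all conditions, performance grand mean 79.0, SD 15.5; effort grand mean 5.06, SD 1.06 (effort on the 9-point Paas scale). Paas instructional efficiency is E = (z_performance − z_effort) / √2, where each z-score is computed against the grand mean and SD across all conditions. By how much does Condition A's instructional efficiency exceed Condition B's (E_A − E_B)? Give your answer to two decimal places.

-2.35

Condition A: z_P = (56.2 − 79.0)/15.5 = -1.4710; z_E = (5.35 − 5.06)/1.06 = 0.2736; E_A = (-1.4710 − 0.2736)/√2 = -1.2336.
Condition B: z_P = (82.2 − 79.0)/15.5 = 0.2065; z_E = (3.6 − 5.06)/1.06 = -1.3774; E_B = (0.2065 − (-1.3774))/√2 = 1.1200.
E_A − E_B = -1.2336 − 1.1200 = -2.3536 ≈ -2.35.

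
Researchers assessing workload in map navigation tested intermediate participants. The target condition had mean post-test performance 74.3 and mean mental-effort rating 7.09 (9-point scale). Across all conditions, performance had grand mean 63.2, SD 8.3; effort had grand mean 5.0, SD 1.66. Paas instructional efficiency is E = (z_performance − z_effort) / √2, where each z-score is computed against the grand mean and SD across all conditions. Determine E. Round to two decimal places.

z_performance = (74.3 − 63.2) / 8.3 = 11.1000 / 8.3 = 1.3373.
z_effort = (7.09 − 5.0) / 1.66 = 2.0900 / 1.66 = 1.2590.
z_P − z_E = 1.3373 − 1.2590 = 0.0783.
E = 0.0783 / √2 = 0.0783 / 1.41421 = 0.0554 ≈ 0.06.

0.06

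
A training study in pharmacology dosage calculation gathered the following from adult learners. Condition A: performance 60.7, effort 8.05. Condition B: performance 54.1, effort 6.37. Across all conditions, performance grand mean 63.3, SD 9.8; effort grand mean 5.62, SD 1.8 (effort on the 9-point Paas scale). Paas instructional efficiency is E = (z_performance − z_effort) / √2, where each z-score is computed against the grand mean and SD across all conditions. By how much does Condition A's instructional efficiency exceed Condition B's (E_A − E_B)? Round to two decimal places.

-0.18

Condition A: z_P = (60.7 − 63.3)/9.8 = -0.2653; z_E = (8.05 − 5.62)/1.8 = 1.3500; E_A = (-0.2653 − 1.3500)/√2 = -1.1422.
Condition B: z_P = (54.1 − 63.3)/9.8 = -0.9388; z_E = (6.37 − 5.62)/1.8 = 0.4167; E_B = (-0.9388 − 0.4167)/√2 = -0.9585.
E_A − E_B = -1.1422 − (-0.9585) = -0.1837 ≈ -0.18.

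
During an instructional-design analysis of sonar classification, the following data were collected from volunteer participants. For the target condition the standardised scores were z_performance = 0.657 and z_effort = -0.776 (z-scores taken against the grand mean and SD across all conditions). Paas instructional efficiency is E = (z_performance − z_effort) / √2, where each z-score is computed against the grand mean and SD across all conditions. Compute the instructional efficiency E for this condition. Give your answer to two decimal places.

z_P − z_E = 0.657 − (-0.776) = 1.4330.
E = 1.4330 / √2 = 1.4330 / 1.41421 = 1.0133 ≈ 1.01.

1.01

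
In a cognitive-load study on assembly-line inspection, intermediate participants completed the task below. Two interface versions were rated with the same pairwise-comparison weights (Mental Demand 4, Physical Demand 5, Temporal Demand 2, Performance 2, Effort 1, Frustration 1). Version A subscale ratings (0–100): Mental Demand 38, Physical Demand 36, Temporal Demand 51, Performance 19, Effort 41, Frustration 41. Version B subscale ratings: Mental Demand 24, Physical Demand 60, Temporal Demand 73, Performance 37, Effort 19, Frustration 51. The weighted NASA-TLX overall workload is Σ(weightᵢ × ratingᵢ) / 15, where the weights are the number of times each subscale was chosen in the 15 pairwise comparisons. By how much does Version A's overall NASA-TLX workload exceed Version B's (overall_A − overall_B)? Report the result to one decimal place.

Version A weighted sum = 4·38 + 5·36 + 2·51 + 2·19 + 1·41 + 1·41 = 152 + 180 + 102 + 38 + 41 + 41 = 554; overall_A = 554/15 = 36.9333.
Version B weighted sum = 4·24 + 5·60 + 2·73 + 2·37 + 1·19 + 1·51 = 96 + 300 + 146 + 74 + 19 + 51 = 686; overall_B = 686/15 = 45.7333.
Difference = 36.9333 − 45.7333 = -8.8000 ≈ -8.8.

-8.8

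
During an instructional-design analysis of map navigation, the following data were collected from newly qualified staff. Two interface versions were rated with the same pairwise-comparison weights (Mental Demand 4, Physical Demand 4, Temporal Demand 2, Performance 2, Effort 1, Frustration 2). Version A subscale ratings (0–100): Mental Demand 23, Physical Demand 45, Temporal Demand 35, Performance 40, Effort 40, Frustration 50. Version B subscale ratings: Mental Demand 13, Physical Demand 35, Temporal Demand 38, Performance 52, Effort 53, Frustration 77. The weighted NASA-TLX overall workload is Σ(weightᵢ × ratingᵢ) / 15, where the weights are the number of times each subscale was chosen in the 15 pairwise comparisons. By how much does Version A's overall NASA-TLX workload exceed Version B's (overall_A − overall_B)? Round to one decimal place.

-1.1

Version A weighted sum = 4·23 + 4·45 + 2·35 + 2·40 + 1·40 + 2·50 = 92 + 180 + 70 + 80 + 40 + 100 = 562; overall_A = 562/15 = 37.4667.
Version B weighted sum = 4·13 + 4·35 + 2·38 + 2·52 + 1·53 + 2·77 = 52 + 140 + 76 + 104 + 53 + 154 = 579; overall_B = 579/15 = 38.6000.
Difference = 37.4667 − 38.6000 = -1.1333 ≈ -1.1.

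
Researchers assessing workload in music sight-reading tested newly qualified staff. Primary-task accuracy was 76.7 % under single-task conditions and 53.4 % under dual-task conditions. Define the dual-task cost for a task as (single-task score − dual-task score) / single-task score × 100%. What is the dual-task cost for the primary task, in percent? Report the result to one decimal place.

30.4

Cost = (76.7 − 53.4) / 76.7 × 100%
     = 23.3000 / 76.7 × 100% = 30.3781%.
≈ 30.4%.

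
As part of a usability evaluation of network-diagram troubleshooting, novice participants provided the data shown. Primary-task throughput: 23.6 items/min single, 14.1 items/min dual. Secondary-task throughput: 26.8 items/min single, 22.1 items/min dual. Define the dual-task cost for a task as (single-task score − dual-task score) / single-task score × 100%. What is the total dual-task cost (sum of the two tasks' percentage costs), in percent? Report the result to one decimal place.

Primary cost = (23.6 − 14.1) / 23.6 × 100% = 40.2542%.
Secondary cost = (26.8 − 22.1) / 26.8 × 100% = 17.5373%.
Total = 40.2542% + 17.5373% = 57.7915% ≈ 57.8%.

57.8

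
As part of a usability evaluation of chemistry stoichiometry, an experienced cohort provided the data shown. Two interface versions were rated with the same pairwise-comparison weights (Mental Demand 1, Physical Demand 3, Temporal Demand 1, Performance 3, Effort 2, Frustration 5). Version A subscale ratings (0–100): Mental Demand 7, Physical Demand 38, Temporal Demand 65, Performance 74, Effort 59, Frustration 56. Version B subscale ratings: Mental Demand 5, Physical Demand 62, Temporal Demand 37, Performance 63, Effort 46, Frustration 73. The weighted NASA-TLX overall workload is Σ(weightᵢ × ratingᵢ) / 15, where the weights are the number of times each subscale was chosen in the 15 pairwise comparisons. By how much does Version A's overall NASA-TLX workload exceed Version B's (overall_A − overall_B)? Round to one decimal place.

Version A weighted sum = 1·7 + 3·38 + 1·65 + 3·74 + 2·59 + 5·56 = 7 + 114 + 65 + 222 + 118 + 280 = 806; overall_A = 806/15 = 53.7333.
Version B weighted sum = 1·5 + 3·62 + 1·37 + 3·63 + 2·46 + 5·73 = 5 + 186 + 37 + 189 + 92 + 365 = 874; overall_B = 874/15 = 58.2667.
Difference = 53.7333 − 58.2667 = -4.5334 ≈ -4.5.

-4.5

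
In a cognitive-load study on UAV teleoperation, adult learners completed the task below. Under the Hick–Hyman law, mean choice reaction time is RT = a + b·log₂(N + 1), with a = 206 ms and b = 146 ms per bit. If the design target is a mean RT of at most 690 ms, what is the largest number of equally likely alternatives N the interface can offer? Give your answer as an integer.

Set 206 + 146·log₂(N + 1) ≤ 690.
log₂(N + 1) ≤ (690 − 206) / 146 = 3.3151.
N + 1 ≤ 2^3.3151 = 9.9528.
N ≤ 8.9528, so the largest integer N is 8.

8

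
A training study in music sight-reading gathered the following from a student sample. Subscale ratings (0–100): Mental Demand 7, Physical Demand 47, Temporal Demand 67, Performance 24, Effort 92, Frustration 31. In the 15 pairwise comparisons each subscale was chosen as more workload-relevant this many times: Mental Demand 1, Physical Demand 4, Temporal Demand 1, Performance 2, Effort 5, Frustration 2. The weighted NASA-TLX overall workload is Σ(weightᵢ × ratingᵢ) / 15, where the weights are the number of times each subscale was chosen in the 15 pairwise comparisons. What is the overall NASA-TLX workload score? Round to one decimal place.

The tallies are the weights (they sum to 15).
Weighted sum = 1·7 + 4·47 + 1·67 + 2·24 + 5·92 + 2·31
            = 7 + 188 + 67 + 48 + 460 + 62 = 832.
Overall workload = 832 / 15 = 55.4667 ≈ 55.5.

55.5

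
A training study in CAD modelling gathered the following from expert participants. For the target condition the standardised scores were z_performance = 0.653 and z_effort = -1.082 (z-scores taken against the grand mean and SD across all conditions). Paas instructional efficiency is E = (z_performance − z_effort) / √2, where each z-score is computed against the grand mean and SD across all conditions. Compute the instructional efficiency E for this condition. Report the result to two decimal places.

z_P − z_E = 0.653 − (-1.082) = 1.7350.
E = 1.7350 / √2 = 1.7350 / 1.41421 = 1.2268 ≈ 1.23.

1.23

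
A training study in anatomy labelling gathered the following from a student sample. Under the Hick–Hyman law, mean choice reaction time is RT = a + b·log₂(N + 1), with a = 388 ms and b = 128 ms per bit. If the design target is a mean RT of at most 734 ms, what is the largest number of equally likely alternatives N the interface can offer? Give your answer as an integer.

5

Set 388 + 128·log₂(N + 1) ≤ 734.
log₂(N + 1) ≤ (734 − 388) / 128 = 2.7031.
N + 1 ≤ 2^2.7031 = 6.5120.
N ≤ 5.5120, so the largest integer N is 5.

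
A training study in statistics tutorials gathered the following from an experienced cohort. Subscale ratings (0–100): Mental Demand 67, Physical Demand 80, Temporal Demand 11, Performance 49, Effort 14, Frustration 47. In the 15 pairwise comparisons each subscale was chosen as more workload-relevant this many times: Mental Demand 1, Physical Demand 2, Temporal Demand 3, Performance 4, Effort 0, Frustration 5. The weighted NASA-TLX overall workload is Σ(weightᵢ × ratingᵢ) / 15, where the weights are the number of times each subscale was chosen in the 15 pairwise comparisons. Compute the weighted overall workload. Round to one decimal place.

The tallies are the weights (they sum to 15).
Weighted sum = 1·67 + 2·80 + 3·11 + 4·49 + 0·14 + 5·47
            = 67 + 160 + 33 + 196 + 0 + 235 = 691.
Overall workload = 691 / 15 = 46.0667 ≈ 46.1.

46.1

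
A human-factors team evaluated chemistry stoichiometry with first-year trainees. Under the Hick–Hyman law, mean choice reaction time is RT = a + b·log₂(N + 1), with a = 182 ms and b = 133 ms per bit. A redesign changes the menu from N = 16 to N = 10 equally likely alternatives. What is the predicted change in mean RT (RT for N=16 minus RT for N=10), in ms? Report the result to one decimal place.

83.5

RT(16) = 182 + 133·log₂(17) = 182 + 133·4.0875 = 725.6375 ms.
RT(10) = 182 + 133·log₂(11) = 182 + 133·3.4594 = 642.1002 ms.
Difference = 725.6375 − 642.1002 = 83.5373 ≈ 83.5 ms.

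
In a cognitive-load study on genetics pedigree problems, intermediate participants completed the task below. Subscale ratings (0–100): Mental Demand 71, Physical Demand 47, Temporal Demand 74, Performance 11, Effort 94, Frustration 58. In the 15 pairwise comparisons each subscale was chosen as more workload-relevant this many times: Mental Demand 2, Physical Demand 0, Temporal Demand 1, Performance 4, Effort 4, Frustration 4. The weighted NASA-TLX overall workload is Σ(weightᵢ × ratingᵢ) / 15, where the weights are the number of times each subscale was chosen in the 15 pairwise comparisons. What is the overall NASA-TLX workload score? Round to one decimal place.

57.9

The tallies are the weights (they sum to 15).
Weighted sum = 2·71 + 0·47 + 1·74 + 4·11 + 4·94 + 4·58
            = 142 + 0 + 74 + 44 + 376 + 232 = 868.
Overall workload = 868 / 15 = 57.8667 ≈ 57.9.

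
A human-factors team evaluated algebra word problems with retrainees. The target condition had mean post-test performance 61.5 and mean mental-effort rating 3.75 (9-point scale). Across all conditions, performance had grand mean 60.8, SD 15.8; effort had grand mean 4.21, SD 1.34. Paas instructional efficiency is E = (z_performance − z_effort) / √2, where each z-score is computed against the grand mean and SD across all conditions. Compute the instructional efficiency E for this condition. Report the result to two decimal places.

0.27

z_performance = (61.5 − 60.8) / 15.8 = 0.7000 / 15.8 = 0.0443.
z_effort = (3.75 − 4.21) / 1.34 = -0.4600 / 1.34 = -0.3433.
z_P − z_E = 0.0443 − (-0.3433) = 0.3876.
E = 0.3876 / √2 = 0.3876 / 1.41421 = 0.2741 ≈ 0.27.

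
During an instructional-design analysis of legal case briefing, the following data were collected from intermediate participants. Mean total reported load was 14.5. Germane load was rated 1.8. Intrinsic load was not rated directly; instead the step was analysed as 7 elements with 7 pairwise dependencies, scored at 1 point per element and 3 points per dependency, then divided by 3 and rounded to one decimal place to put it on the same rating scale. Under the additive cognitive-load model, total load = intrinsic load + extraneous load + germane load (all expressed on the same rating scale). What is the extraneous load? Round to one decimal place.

3.4

Intrinsic (element-interactivity): (7 × 1 + 7 × 3) / 3 = 28 / 3 = 9.3333 → 9.3.
extraneous load = total − intrinsic − germane
             = 14.5 − 9.3 − 1.8 = 3.4.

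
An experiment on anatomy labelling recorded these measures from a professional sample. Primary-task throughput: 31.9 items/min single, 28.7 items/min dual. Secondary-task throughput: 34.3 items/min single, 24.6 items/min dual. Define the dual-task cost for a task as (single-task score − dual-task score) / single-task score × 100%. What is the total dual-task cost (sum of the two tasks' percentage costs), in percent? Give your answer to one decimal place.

Primary cost = (31.9 − 28.7) / 31.9 × 100% = 10.0313%.
Secondary cost = (34.3 − 24.6) / 34.3 × 100% = 28.2799%.
Total = 10.0313% + 28.2799% = 38.3112% ≈ 38.3%.

38.3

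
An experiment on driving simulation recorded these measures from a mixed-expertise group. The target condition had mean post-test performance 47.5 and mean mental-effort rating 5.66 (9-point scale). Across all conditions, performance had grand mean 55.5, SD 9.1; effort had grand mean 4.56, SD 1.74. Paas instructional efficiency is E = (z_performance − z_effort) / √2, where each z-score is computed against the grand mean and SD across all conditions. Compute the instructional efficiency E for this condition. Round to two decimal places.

z_performance = (47.5 − 55.5) / 9.1 = -8.0000 / 9.1 = -0.8791.
z_effort = (5.66 − 4.56) / 1.74 = 1.1000 / 1.74 = 0.6322.
z_P − z_E = -0.8791 − 0.6322 = -1.5113.
E = -1.5113 / √2 = -1.5113 / 1.41421 = -1.0687 ≈ -1.07.

-1.07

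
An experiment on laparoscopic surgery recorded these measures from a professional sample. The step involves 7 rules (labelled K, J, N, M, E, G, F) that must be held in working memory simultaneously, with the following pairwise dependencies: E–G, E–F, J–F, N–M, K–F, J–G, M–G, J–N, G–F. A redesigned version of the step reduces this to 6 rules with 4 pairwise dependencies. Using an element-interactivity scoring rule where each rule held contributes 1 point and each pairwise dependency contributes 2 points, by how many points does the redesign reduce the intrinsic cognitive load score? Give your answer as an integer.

11

Original: 7 × 1 + 9 × 2 = 7 + 18 = 25.
Redesigned: 6 × 1 + 4 × 2 = 6 + 8 = 14.
Reduction = 25 − 14 = 11.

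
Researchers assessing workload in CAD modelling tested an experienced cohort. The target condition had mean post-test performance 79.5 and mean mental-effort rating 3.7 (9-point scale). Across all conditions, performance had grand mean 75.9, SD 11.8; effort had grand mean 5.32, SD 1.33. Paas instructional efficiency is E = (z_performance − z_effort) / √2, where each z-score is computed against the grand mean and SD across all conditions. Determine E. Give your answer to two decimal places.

z_performance = (79.5 − 75.9) / 11.8 = 3.6000 / 11.8 = 0.3051.
z_effort = (3.7 − 5.32) / 1.33 = -1.6200 / 1.33 = -1.2180.
z_P − z_E = 0.3051 − (-1.2180) = 1.5231.
E = 1.5231 / √2 = 1.5231 / 1.41421 = 1.0770 ≈ 1.08.

1.08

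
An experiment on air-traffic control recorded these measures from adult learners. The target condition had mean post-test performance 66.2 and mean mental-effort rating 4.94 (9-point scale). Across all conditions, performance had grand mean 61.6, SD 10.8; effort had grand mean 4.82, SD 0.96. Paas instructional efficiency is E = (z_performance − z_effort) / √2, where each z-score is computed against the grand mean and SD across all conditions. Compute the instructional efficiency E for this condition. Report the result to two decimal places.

z_performance = (66.2 − 61.6) / 10.8 = 4.6000 / 10.8 = 0.4259.
z_effort = (4.94 − 4.82) / 0.96 = 0.1200 / 0.96 = 0.1250.
z_P − z_E = 0.4259 − 0.1250 = 0.3009.
E = 0.3009 / √2 = 0.3009 / 1.41421 = 0.2128 ≈ 0.21.

0.21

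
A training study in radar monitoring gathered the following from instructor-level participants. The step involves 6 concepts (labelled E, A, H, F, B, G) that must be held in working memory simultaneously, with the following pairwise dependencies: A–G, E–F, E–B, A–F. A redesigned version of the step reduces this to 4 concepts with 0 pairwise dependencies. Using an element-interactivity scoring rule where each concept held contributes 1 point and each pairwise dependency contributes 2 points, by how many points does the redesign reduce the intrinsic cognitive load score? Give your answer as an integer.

10

Original: 6 × 1 + 4 × 2 = 6 + 8 = 14.
Redesigned: 4 × 1 + 0 × 2 = 4 + 0 = 4.
Reduction = 14 − 4 = 10.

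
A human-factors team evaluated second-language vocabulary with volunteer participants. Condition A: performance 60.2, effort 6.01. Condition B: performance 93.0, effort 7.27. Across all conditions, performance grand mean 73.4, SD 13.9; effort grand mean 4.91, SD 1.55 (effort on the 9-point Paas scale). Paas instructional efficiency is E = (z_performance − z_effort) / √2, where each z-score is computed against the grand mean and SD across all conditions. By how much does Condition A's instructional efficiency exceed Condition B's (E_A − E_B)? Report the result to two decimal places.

-1.09

Condition A: z_P = (60.2 − 73.4)/13.9 = -0.9496; z_E = (6.01 − 4.91)/1.55 = 0.7097; E_A = (-0.9496 − 0.7097)/√2 = -1.1733.
Condition B: z_P = (93.0 − 73.4)/13.9 = 1.4101; z_E = (7.27 − 4.91)/1.55 = 1.5226; E_B = (1.4101 − 1.5226)/√2 = -0.0795.
E_A − E_B = -1.1733 − (-0.0795) = -1.0938 ≈ -1.09.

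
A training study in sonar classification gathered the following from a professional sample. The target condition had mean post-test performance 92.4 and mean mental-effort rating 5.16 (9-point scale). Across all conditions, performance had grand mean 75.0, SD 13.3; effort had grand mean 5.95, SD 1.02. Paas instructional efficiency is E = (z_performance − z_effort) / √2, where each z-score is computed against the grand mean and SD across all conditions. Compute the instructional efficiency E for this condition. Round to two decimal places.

1.47

z_performance = (92.4 − 75.0) / 13.3 = 17.4000 / 13.3 = 1.3083.
z_effort = (5.16 − 5.95) / 1.02 = -0.7900 / 1.02 = -0.7745.
z_P − z_E = 1.3083 − (-0.7745) = 2.0828.
E = 2.0828 / √2 = 2.0828 / 1.41421 = 1.4728 ≈ 1.47.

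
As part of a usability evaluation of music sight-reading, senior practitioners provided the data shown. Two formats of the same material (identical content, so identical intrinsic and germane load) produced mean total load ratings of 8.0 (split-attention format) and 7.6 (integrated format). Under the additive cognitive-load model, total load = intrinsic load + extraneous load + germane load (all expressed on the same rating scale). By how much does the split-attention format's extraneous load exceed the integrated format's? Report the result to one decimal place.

Intrinsic and germane load are equal across formats, so the difference in total load equals the difference in extraneous load.
Extraneous-load difference = 8.0 − 7.6 = 0.4.

0.4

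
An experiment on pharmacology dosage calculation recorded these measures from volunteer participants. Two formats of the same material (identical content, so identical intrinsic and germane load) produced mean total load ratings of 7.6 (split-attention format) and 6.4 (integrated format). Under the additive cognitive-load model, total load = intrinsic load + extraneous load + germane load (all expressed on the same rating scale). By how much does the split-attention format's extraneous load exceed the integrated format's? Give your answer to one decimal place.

1.2

Intrinsic and germane load are equal across formats, so the difference in total load equals the difference in extraneous load.
Extraneous-load difference = 7.6 − 6.4 = 1.2.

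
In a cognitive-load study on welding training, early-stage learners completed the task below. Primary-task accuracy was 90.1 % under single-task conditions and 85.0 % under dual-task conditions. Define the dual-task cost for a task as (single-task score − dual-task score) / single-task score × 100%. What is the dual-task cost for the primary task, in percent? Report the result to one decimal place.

5.7

Cost = (90.1 − 85.0) / 90.1 × 100%
     = 5.1000 / 90.1 × 100% = 5.6604%.
≈ 5.7%.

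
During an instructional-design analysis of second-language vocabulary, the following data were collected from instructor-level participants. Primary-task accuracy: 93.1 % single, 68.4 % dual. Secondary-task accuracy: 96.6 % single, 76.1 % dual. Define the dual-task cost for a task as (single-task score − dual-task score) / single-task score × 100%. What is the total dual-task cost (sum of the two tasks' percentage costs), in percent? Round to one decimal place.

47.8

Primary cost = (93.1 − 68.4) / 93.1 × 100% = 26.5306%.
Secondary cost = (96.6 − 76.1) / 96.6 × 100% = 21.2215%.
Total = 26.5306% + 21.2215% = 47.7521% ≈ 47.8%.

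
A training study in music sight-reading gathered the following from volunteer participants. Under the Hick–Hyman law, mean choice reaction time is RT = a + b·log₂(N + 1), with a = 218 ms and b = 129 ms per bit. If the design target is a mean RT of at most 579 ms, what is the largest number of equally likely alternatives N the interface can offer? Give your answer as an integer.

Set 218 + 129·log₂(N + 1) ≤ 579.
log₂(N + 1) ≤ (579 − 218) / 129 = 2.7984.
N + 1 ≤ 2^2.7984 = 6.9567.
N ≤ 5.9567, so the largest integer N is 5.

5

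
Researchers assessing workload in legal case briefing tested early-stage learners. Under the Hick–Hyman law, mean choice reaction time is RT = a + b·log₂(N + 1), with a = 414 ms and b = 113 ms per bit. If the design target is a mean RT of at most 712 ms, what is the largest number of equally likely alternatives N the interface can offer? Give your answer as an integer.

5

Set 414 + 113·log₂(N + 1) ≤ 712.
log₂(N + 1) ≤ (712 − 414) / 113 = 2.6372.
N + 1 ≤ 2^2.6372 = 6.2212.
N ≤ 5.2212, so the largest integer N is 5.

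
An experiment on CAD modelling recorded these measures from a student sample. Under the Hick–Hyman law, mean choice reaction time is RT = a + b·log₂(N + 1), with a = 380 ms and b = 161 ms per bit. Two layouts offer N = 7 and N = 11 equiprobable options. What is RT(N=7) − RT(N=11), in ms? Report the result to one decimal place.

RT(7) = 380 + 161·log₂(8) = 380 + 161·3.0000 = 863.0000 ms.
RT(11) = 380 + 161·log₂(12) = 380 + 161·3.5850 = 957.1850 ms.
Difference = 863.0000 − 957.1850 = -94.1850 ≈ -94.2 ms.

-94.2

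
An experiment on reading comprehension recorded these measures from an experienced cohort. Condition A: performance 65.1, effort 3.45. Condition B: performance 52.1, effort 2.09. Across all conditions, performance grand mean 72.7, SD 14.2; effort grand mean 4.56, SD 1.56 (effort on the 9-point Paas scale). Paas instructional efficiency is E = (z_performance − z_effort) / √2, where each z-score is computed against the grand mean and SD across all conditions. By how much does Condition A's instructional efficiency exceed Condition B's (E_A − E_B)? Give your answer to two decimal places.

0.03

Condition A: z_P = (65.1 − 72.7)/14.2 = -0.5352; z_E = (3.45 − 4.56)/1.56 = -0.7115; E_A = (-0.5352 − (-0.7115))/√2 = 0.1247.
Condition B: z_P = (52.1 − 72.7)/14.2 = -1.4507; z_E = (2.09 − 4.56)/1.56 = -1.5833; E_B = (-1.4507 − (-1.5833))/√2 = 0.0938.
E_A − E_B = 0.1247 − 0.0938 = 0.0309 ≈ 0.03.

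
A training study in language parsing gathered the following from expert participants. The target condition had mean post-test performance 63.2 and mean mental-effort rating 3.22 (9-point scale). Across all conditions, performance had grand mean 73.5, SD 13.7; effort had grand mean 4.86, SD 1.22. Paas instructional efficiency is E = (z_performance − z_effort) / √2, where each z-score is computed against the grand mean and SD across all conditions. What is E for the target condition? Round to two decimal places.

0.42

z_performance = (63.2 − 73.5) / 13.7 = -10.3000 / 13.7 = -0.7518.
z_effort = (3.22 − 4.86) / 1.22 = -1.6400 / 1.22 = -1.3443.
z_P − z_E = -0.7518 − (-1.3443) = 0.5925.
E = 0.5925 / √2 = 0.5925 / 1.41421 = 0.4190 ≈ 0.42.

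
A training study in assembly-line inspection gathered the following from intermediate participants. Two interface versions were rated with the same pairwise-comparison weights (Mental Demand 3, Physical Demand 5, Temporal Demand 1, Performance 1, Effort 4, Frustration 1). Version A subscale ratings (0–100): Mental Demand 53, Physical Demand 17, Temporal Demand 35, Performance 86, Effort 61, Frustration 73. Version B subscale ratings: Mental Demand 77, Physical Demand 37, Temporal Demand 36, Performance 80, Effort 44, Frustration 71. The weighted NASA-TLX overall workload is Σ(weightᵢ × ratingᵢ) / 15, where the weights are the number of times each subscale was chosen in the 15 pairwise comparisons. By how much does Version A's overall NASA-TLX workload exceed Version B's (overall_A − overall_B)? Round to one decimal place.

-6.5

Version A weighted sum = 3·53 + 5·17 + 1·35 + 1·86 + 4·61 + 1·73 = 159 + 85 + 35 + 86 + 244 + 73 = 682; overall_A = 682/15 = 45.4667.
Version B weighted sum = 3·77 + 5·37 + 1·36 + 1·80 + 4·44 + 1·71 = 231 + 185 + 36 + 80 + 176 + 71 = 779; overall_B = 779/15 = 51.9333.
Difference = 45.4667 − 51.9333 = -6.4666 ≈ -6.5.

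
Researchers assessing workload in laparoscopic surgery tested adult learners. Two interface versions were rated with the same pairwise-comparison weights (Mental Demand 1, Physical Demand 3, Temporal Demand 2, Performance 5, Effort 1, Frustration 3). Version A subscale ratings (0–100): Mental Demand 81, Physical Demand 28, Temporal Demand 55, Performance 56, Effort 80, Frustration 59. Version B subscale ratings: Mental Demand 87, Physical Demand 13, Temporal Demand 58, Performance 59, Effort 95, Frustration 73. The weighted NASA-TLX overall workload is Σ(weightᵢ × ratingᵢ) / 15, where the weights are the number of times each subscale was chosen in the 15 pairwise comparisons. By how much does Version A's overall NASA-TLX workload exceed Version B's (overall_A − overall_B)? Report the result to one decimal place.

Version A weighted sum = 1·81 + 3·28 + 2·55 + 5·56 + 1·80 + 3·59 = 81 + 84 + 110 + 280 + 80 + 177 = 812; overall_A = 812/15 = 54.1333.
Version B weighted sum = 1·87 + 3·13 + 2·58 + 5·59 + 1·95 + 3·73 = 87 + 39 + 116 + 295 + 95 + 219 = 851; overall_B = 851/15 = 56.7333.
Difference = 54.1333 − 56.7333 = -2.6000 ≈ -2.6.

-2.6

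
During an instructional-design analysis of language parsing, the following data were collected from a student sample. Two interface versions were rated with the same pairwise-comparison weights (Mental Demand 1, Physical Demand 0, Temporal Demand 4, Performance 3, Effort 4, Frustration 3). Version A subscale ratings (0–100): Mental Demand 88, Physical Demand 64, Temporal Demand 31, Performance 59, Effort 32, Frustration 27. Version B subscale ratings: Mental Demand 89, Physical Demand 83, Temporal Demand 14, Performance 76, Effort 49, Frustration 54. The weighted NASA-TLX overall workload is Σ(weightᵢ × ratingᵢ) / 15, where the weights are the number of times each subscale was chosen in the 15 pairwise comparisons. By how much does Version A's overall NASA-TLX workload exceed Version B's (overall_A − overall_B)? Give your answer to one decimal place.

Version A weighted sum = 1·88 + 0·64 + 4·31 + 3·59 + 4·32 + 3·27 = 88 + 0 + 124 + 177 + 128 + 81 = 598; overall_A = 598/15 = 39.8667.
Version B weighted sum = 1·89 + 0·83 + 4·14 + 3·76 + 4·49 + 3·54 = 89 + 0 + 56 + 228 + 196 + 162 = 731; overall_B = 731/15 = 48.7333.
Difference = 39.8667 − 48.7333 = -8.8666 ≈ -8.9.

-8.9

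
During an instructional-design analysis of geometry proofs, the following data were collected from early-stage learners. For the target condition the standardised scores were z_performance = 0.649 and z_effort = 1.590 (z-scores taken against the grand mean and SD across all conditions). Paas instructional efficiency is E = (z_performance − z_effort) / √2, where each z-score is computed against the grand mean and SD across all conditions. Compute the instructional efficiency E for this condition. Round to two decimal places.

z_P − z_E = 0.649 − 1.590 = -0.9410.
E = -0.9410 / √2 = -0.9410 / 1.41421 = -0.6654 ≈ -0.67.

-0.67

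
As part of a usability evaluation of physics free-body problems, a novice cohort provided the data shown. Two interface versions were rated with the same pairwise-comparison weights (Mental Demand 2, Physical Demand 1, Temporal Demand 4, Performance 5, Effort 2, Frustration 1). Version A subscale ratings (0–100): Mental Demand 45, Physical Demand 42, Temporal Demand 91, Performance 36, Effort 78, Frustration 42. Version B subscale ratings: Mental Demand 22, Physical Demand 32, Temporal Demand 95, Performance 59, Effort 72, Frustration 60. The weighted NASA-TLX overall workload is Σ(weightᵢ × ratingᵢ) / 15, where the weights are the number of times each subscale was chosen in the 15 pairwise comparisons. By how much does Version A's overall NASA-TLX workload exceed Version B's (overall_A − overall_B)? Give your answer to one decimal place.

-5.4

Version A weighted sum = 2·45 + 1·42 + 4·91 + 5·36 + 2·78 + 1·42 = 90 + 42 + 364 + 180 + 156 + 42 = 874; overall_A = 874/15 = 58.2667.
Version B weighted sum = 2·22 + 1·32 + 4·95 + 5·59 + 2·72 + 1·60 = 44 + 32 + 380 + 295 + 144 + 60 = 955; overall_B = 955/15 = 63.6667.
Difference = 58.2667 − 63.6667 = -5.4000 ≈ -5.4.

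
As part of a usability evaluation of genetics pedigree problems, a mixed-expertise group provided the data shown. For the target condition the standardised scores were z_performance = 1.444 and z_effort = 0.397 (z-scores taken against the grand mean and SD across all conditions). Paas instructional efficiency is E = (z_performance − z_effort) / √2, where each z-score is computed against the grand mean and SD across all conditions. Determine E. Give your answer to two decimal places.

0.74

z_P − z_E = 1.444 − 0.397 = 1.0470.
E = 1.0470 / √2 = 1.0470 / 1.41421 = 0.7403 ≈ 0.74.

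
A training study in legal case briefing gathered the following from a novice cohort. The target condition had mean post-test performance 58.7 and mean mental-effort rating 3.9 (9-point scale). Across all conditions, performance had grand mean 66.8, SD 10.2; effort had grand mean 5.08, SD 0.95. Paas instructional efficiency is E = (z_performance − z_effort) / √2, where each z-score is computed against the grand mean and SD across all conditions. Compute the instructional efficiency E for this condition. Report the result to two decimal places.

0.32

z_performance = (58.7 − 66.8) / 10.2 = -8.1000 / 10.2 = -0.7941.
z_effort = (3.9 − 5.08) / 0.95 = -1.1800 / 0.95 = -1.2421.
z_P − z_E = -0.7941 − (-1.2421) = 0.4480.
E = 0.4480 / √2 = 0.4480 / 1.41421 = 0.3168 ≈ 0.32.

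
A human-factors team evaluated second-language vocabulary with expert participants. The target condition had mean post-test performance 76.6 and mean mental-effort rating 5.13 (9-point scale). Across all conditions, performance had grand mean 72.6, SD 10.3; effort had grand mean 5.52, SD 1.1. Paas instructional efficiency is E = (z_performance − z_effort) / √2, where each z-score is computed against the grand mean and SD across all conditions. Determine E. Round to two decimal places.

z_performance = (76.6 − 72.6) / 10.3 = 4.0000 / 10.3 = 0.3883.
z_effort = (5.13 − 5.52) / 1.1 = -0.3900 / 1.1 = -0.3545.
z_P − z_E = 0.3883 − (-0.3545) = 0.7428.
E = 0.7428 / √2 = 0.7428 / 1.41421 = 0.5252 ≈ 0.53.

0.53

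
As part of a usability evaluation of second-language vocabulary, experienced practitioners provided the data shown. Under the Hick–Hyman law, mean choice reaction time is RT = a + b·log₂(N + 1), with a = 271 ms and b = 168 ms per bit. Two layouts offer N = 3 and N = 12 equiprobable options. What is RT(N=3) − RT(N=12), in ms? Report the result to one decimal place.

RT(3) = 271 + 168·log₂(4) = 271 + 168·2.0000 = 607.0000 ms.
RT(12) = 271 + 168·log₂(13) = 271 + 168·3.7004 = 892.6672 ms.
Difference = 607.0000 − 892.6672 = -285.6672 ≈ -285.7 ms.

-285.7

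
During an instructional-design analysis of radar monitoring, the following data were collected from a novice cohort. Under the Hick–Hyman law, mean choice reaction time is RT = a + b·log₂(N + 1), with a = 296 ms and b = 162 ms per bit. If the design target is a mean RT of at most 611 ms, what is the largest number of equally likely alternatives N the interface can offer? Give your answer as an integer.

Set 296 + 162·log₂(N + 1) ≤ 611.
log₂(N + 1) ≤ (611 − 296) / 162 = 1.9444.
N + 1 ≤ 2^1.9444 = 3.8488.
N ≤ 2.8488, so the largest integer N is 2.

2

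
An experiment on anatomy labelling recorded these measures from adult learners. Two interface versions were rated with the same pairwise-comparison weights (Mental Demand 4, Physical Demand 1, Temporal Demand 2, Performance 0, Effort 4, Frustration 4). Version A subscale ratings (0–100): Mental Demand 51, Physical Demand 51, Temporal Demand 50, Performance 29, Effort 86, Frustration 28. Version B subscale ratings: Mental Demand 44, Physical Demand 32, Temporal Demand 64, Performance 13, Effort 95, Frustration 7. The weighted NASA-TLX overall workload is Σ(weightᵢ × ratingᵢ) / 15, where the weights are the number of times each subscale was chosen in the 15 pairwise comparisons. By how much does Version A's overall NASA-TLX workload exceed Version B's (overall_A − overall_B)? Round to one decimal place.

Version A weighted sum = 4·51 + 1·51 + 2·50 + 0·29 + 4·86 + 4·28 = 204 + 51 + 100 + 0 + 344 + 112 = 811; overall_A = 811/15 = 54.0667.
Version B weighted sum = 4·44 + 1·32 + 2·64 + 0·13 + 4·95 + 4·7 = 176 + 32 + 128 + 0 + 380 + 28 = 744; overall_B = 744/15 = 49.6000.
Difference = 54.0667 − 49.6000 = 4.4667 ≈ 4.5.

4.5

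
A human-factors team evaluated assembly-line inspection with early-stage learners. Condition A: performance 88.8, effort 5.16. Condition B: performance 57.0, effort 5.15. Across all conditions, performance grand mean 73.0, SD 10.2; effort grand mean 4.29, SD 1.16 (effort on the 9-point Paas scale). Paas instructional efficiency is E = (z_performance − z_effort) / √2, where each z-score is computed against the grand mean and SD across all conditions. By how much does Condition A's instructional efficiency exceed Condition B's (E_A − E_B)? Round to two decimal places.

Condition A: z_P = (88.8 − 73.0)/10.2 = 1.5490; z_E = (5.16 − 4.29)/1.16 = 0.7500; E_A = (1.5490 − 0.7500)/√2 = 0.5650.
Condition B: z_P = (57.0 − 73.0)/10.2 = -1.5686; z_E = (5.15 − 4.29)/1.16 = 0.7414; E_B = (-1.5686 − 0.7414)/√2 = -1.6334.
E_A − E_B = 0.5650 − (-1.6334) = 2.1984 ≈ 2.20.

2.20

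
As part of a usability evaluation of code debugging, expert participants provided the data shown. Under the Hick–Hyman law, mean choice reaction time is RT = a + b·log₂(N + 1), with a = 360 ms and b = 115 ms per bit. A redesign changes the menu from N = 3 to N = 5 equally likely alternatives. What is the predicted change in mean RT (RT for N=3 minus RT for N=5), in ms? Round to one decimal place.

RT(3) = 360 + 115·log₂(4) = 360 + 115·2.0000 = 590.0000 ms.
RT(5) = 360 + 115·log₂(6) = 360 + 115·2.5850 = 657.2750 ms.
Difference = 590.0000 − 657.2750 = -67.2750 ≈ -67.3 ms.

-67.3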